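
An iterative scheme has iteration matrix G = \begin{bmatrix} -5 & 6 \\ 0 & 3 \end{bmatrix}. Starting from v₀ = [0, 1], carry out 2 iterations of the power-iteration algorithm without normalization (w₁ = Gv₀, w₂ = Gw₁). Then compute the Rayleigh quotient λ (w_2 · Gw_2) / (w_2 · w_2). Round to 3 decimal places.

w1 = Gv₀ = ((-5)·0 + 6·1; 0·0 + 3·1) = (6, 3)
w2 = Gw1 = ((-5)·6 + 6·3; 0·6 + 3·3) = (-12, 9)
Gw2 = (114, 27)
w2·Gw2 = (-12)·114 + 9·27 = -1125; w2·w2 = (-12)·(-12) + 9·9 = 225
λ ≈ -1125/225 = -5.000

λ ≈ -5.000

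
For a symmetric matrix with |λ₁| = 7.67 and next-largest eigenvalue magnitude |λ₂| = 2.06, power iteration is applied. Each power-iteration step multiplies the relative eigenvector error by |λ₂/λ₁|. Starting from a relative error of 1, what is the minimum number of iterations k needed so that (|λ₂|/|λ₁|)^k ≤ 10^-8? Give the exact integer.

15

|λ₂/λ₁| = 2.06/7.67 = 0.26858
Need k ≥ ln(10^-8) / ln(0.26858) = -18.4207 / -1.3146 ≈ 14.012
Smallest integer k satisfying the bound: 15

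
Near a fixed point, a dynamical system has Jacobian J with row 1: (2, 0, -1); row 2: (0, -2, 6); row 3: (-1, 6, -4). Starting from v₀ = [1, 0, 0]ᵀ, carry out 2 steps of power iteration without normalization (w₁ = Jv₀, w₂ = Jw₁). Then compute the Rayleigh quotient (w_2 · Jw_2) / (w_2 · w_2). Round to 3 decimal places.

λ ≈ -3.108

w1 = Jv₀ = (2, 0, -1)
w2 = Jw1 = (5, -6, 2)
Jw2 = (8, 24, -49)
w2·Jw2 = 5·8 + (-6)·24 + 2·(-49) = -202; w2·w2 = 5·5 + (-6)·(-6) + 2·2 = 65
λ ≈ -202/65 = -3.108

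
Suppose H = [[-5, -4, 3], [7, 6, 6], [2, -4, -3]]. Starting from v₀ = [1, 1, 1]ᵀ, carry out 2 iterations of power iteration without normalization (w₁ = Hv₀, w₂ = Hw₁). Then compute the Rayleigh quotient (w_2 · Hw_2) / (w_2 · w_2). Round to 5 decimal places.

-1.43897

w1 = Hv₀ = ((-5)·1 + (-4)·1 + 3·1; 7·1 + 6·1 + 6·1; 2·1 + (-4)·1 + (-3)·1) = (-6, 19, -5)
w2 = Hw1 = ((-5)·(-6) + (-4)·19 + 3·(-5); 7·(-6) + 6·19 + 6·(-5); 2·(-6) + (-4)·19 + (-3)·(-5)) = (-61, 42, -73)
Hw2 = (-82, -613, -71)
w2·Hw2 = (-61)·(-82) + 42·(-613) + (-73)·(-71) = -15561; w2·w2 = (-61)·(-61) + 42·42 + (-73)·(-73) = 10814
λ ≈ -15561/10814 = -1.43897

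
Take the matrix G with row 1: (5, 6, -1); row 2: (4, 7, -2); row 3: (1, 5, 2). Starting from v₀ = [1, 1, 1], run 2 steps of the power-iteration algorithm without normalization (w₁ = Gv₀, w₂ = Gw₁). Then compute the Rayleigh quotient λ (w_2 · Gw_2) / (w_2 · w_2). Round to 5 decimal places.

w1 = Gv₀ = (10, 9, 8)
w2 = Gw1 = (96, 87, 71)
Gw2 = (931, 851, 673)
w2·Gw2 = 96·931 + 87·851 + 71·673 = 211196; w2·w2 = 96·96 + 87·87 + 71·71 = 21826
λ ≈ 211196/21826 = 9.67635

9.67635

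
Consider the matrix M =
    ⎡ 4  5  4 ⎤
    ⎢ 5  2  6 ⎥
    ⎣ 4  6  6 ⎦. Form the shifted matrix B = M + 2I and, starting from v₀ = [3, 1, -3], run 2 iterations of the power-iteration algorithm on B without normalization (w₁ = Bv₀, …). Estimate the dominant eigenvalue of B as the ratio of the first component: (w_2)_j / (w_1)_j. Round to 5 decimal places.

4.27273

B = M + 2I has rows (6, 5, 4); (5, 4, 6); (4, 6, 8)
w1 = Bv₀ = (11, 1, -6)
w2 = Bw1 = (47, 23, 2)
Ratio: 47/11 = 4.27273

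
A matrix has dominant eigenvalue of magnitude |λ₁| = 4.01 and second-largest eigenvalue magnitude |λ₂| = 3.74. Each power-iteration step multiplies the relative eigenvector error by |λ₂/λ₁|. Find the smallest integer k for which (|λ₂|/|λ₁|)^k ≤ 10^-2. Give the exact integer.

67

|λ₂/λ₁| = 3.74/4.01 = 0.93267
Need k ≥ ln(10^-2) / ln(0.93267) = -4.6052 / -0.0697 ≈ 66.066
Smallest integer k satisfying the bound: 67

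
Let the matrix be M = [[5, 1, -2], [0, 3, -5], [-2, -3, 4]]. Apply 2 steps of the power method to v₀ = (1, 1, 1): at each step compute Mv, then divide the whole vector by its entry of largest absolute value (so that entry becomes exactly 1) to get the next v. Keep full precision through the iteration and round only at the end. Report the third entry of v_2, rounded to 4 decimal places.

-0.3000

Mv0 = (4.00000, -2.00000, -1.00000); divide by 4.00000 → v1 = (1.00000, -0.50000, -0.25000)
Mv1 = (5.00000, -0.25000, -1.50000); divide by 5.00000 → v2 = (1.00000, -0.05000, -0.30000)
Requested entry of v2: -6/20 = -0.3000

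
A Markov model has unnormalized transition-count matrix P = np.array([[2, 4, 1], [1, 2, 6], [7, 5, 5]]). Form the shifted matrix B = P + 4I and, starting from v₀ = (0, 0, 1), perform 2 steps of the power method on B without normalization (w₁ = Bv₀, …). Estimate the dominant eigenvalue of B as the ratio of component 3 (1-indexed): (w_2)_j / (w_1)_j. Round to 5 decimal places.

B = P + 4I has rows (6, 4, 1); (1, 6, 6); (7, 5, 9)
w1 = Bv₀ = (6·0 + 4·0 + 1·1; 1·0 + 6·0 + 6·1; 7·0 + 5·0 + 9·1) = (1, 6, 9)
w2 = Bw1 = (6·1 + 4·6 + 1·9; 1·1 + 6·6 + 6·9; 7·1 + 5·6 + 9·9) = (39, 91, 118)
Ratio: 118/9 = 13.11111

13.11111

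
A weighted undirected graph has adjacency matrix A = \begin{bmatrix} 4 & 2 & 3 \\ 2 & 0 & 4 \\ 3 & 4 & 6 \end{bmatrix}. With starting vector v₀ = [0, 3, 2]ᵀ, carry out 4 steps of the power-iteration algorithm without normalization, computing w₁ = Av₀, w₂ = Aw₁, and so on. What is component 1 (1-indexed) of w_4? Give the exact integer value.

w1 = Av₀ = (4·0 + 2·3 + 3·2; 2·0 + 0·3 + 4·2; 3·0 + 4·3 + 6·2) = (12, 8, 24)
w2 = Aw1 = (4·12 + 2·8 + 3·24; 2·12 + 0·8 + 4·24; 3·12 + 4·8 + 6·24) = (136, 120, 212)
w3 = Aw2 = (1420, 1120, 2160)
w4 = Aw3 = (14400, 11480, 21700)
The requested component of w4 is 14400.

14400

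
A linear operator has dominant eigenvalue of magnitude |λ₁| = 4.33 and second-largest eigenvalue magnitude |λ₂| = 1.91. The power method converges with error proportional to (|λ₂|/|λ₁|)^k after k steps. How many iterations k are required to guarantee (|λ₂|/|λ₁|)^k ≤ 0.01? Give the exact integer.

6

|λ₂/λ₁| = 1.91/4.33 = 0.44111
Need k ≥ ln(0.01) / ln(0.44111) = -4.6052 / -0.8185 ≈ 5.627
Smallest integer k satisfying the bound: 6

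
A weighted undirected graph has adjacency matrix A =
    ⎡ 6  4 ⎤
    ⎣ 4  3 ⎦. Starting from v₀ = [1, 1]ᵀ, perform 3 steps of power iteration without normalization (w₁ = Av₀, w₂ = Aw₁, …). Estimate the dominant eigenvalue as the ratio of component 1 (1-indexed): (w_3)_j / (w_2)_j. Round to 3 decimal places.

w1 = Av₀ = (6·1 + 4·1; 4·1 + 3·1) = (10, 7)
w2 = Aw1 = (6·10 + 4·7; 4·10 + 3·7) = (88, 61)
w3 = Aw2 = (772, 535)
Ratio at component: 772 / 88 = 8.773

λ ≈ 8.773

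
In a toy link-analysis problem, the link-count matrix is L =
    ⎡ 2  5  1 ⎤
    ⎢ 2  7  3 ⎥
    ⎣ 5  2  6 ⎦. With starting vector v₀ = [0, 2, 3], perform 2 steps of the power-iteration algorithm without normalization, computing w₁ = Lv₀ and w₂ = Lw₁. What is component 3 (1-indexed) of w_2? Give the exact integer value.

w1 = Lv₀ = (13, 23, 22)
w2 = Lw1 = (163, 253, 243)
The requested component of w2 is 243.

243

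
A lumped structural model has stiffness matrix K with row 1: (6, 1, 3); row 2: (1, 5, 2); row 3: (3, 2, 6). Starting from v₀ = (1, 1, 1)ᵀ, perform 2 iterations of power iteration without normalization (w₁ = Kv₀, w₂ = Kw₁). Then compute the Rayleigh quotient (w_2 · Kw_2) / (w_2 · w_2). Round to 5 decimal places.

λ ≈ 9.92023

w1 = Kv₀ = (10, 8, 11)
w2 = Kw1 = (101, 72, 112)
Kw2 = (1014, 685, 1119)
w2·Kw2 = 101·1014 + 72·685 + 112·1119 = 277062; w2·w2 = 101·101 + 72·72 + 112·112 = 27929
λ ≈ 277062/27929 = 9.92023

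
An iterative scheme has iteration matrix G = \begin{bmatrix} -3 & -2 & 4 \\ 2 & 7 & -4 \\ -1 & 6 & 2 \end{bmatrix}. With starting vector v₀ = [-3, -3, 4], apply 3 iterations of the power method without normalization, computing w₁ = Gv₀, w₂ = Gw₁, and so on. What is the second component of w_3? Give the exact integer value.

w1 = Gv₀ = ((-3)·(-3) + (-2)·(-3) + 4·4; 2·(-3) + 7·(-3) + (-4)·4; (-1)·(-3) + 6·(-3) + 2·4) = (31, -43, -7)
w2 = Gw1 = ((-3)·31 + (-2)·(-43) + 4·(-7); 2·31 + 7·(-43) + (-4)·(-7); (-1)·31 + 6·(-43) + 2·(-7)) = (-35, -211, -303)
w3 = Gw2 = (-685, -335, -1837)
The requested component of w3 is -335.

-335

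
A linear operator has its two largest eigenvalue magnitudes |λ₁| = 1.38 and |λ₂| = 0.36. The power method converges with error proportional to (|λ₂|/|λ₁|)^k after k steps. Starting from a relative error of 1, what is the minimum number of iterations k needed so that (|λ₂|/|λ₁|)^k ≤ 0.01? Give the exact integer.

|λ₂/λ₁| = 0.36/1.38 = 0.26087
Need k ≥ ln(0.01) / ln(0.26087) = -4.6052 / -1.3437 ≈ 3.427
Smallest integer k satisfying the bound: 4

4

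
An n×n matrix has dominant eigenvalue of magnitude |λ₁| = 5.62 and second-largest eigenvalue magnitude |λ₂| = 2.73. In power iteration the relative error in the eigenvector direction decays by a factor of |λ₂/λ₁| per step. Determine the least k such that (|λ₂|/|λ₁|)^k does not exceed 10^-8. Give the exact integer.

26

|λ₂/λ₁| = 2.73/5.62 = 0.48577
Need k ≥ ln(10^-8) / ln(0.48577) = -18.4207 / -0.7220 ≈ 25.512
Smallest integer k satisfying the bound: 26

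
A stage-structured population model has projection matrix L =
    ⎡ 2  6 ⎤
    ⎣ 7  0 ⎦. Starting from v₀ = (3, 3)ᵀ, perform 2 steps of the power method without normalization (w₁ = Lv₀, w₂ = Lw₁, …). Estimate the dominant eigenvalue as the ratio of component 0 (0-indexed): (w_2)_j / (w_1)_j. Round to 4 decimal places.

λ ≈ 7.2500

w1 = Lv₀ = (24, 21)
w2 = Lw1 = (174, 168)
Ratio at component: 174 / 24 = 7.2500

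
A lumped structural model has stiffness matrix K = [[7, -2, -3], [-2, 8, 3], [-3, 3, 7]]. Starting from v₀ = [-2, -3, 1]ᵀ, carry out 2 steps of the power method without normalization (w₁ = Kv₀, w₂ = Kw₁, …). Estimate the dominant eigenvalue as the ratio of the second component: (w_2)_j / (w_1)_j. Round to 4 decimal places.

w1 = Kv₀ = (-11, -17, 4)
w2 = Kw1 = (-55, -102, 10)
Ratio at component: -102 / -17 = 6.0000

λ ≈ 6.0000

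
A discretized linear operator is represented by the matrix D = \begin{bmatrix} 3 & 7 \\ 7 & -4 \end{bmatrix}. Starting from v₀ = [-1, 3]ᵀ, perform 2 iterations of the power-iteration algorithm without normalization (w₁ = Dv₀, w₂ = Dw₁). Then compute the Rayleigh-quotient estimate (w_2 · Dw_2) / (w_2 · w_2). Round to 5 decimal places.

-7.82028

w1 = Dv₀ = (3·(-1) + 7·3; 7·(-1) + (-4)·3) = (18, -19)
w2 = Dw1 = (3·18 + 7·(-19); 7·18 + (-4)·(-19)) = (-79, 202)
Dw2 = (1177, -1361)
w2·Dw2 = (-79)·1177 + 202·(-1361) = -367905; w2·w2 = (-79)·(-79) + 202·202 = 47045
λ ≈ -367905/47045 = -7.82028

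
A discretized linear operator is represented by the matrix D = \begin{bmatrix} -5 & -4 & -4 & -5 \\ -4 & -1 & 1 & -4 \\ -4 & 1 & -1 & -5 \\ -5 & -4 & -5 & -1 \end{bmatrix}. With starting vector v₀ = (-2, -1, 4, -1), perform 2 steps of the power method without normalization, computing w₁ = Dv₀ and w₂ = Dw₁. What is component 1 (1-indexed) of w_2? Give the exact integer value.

-90

w1 = Dv₀ = (3, 17, 8, -5)
w2 = Dw1 = (-90, -1, 22, -118)
The requested component of w2 is -90.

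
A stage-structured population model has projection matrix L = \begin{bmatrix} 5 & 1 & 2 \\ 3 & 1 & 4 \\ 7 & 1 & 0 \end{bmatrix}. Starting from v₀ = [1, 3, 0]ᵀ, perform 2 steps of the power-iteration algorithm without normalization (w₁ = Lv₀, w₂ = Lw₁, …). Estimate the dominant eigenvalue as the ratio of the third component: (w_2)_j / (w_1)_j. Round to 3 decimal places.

w1 = Lv₀ = (5·1 + 1·3 + 2·0; 3·1 + 1·3 + 4·0; 7·1 + 1·3 + 0·0) = (8, 6, 10)
w2 = Lw1 = (5·8 + 1·6 + 2·10; 3·8 + 1·6 + 4·10; 7·8 + 1·6 + 0·10) = (66, 70, 62)
Ratio at component: 62 / 10 = 6.200

6.200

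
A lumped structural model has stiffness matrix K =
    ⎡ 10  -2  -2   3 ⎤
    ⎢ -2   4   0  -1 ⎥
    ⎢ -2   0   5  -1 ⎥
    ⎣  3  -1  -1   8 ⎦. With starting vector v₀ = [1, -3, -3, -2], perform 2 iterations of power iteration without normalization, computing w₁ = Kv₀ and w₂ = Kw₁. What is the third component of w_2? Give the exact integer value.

w1 = Kv₀ = (10·1 + (-2)·(-3) + (-2)·(-3) + 3·(-2); (-2)·1 + 4·(-3) + 0·(-3) + (-1)·(-2); (-2)·1 + 0·(-3) + 5·(-3) + (-1)·(-2); 3·1 + (-1)·(-3) + (-1)·(-3) + 8·(-2)) = (16, -12, -15, -7)
w2 = Kw1 = (10·16 + (-2)·(-12) + (-2)·(-15) + 3·(-7); (-2)·16 + 4·(-12) + 0·(-15) + (-1)·(-7); (-2)·16 + 0·(-12) + 5·(-15) + (-1)·(-7); 3·16 + (-1)·(-12) + (-1)·(-15) + 8·(-7)) = (193, -73, -100, 19)
The requested component of w2 is -100.

-100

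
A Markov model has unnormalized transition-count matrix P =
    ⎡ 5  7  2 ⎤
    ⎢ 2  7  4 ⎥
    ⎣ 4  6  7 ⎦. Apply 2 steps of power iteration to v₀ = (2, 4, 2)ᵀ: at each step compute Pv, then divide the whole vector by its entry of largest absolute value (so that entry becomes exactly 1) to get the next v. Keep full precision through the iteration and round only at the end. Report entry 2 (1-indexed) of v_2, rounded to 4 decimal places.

Pv0 = (42.00000, 40.00000, 46.00000); divide by 46.00000 → v1 = (0.91304, 0.86957, 1.00000)
Pv1 = (12.65217, 11.91304, 15.86957); divide by 15.86957 → v2 = (0.79726, 0.75068, 1.00000)
Requested entry of v2: 548/730 = 0.7507

0.7507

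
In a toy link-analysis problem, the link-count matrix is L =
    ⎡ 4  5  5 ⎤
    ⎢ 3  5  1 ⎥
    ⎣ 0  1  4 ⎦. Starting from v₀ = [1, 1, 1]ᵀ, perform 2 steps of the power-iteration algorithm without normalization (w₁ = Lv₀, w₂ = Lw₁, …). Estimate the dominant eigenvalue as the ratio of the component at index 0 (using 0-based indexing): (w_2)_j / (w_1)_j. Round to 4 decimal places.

9.0000

w1 = Lv₀ = (4·1 + 5·1 + 5·1; 3·1 + 5·1 + 1·1; 0·1 + 1·1 + 4·1) = (14, 9, 5)
w2 = Lw1 = (4·14 + 5·9 + 5·5; 3·14 + 5·9 + 1·5; 0·14 + 1·9 + 4·5) = (126, 92, 29)
Ratio at component: 126 / 14 = 9.0000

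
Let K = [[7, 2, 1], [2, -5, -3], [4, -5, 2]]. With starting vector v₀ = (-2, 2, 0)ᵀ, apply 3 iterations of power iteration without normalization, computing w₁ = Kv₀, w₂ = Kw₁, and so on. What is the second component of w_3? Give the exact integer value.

-734

w1 = Kv₀ = (7·(-2) + 2·2 + 1·0; 2·(-2) + (-5)·2 + (-3)·0; 4·(-2) + (-5)·2 + 2·0) = (-10, -14, -18)
w2 = Kw1 = (7·(-10) + 2·(-14) + 1·(-18); 2·(-10) + (-5)·(-14) + (-3)·(-18); 4·(-10) + (-5)·(-14) + 2·(-18)) = (-116, 104, -6)
w3 = Kw2 = (-610, -734, -996)
The requested component of w3 is -734.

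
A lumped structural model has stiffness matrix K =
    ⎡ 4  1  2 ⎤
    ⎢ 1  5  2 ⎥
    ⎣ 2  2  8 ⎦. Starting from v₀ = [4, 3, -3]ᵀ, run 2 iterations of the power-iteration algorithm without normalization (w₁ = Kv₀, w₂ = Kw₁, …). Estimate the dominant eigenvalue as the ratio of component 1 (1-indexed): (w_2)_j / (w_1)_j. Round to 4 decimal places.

λ ≈ 3.4615

w1 = Kv₀ = (4·4 + 1·3 + 2·(-3); 1·4 + 5·3 + 2·(-3); 2·4 + 2·3 + 8·(-3)) = (13, 13, -10)
w2 = Kw1 = (4·13 + 1·13 + 2·(-10); 1·13 + 5·13 + 2·(-10); 2·13 + 2·13 + 8·(-10)) = (45, 58, -28)
Ratio at component: 45 / 13 = 3.4615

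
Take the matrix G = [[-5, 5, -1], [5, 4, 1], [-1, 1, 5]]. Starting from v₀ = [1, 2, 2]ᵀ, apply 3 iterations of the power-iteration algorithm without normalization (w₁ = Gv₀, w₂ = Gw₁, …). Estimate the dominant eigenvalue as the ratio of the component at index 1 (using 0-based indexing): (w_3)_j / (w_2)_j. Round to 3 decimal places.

w1 = Gv₀ = (3, 15, 11)
w2 = Gw1 = (49, 86, 67)
w3 = Gw2 = (118, 656, 372)
Ratio at component: 656 / 86 = 7.628

λ ≈ 7.628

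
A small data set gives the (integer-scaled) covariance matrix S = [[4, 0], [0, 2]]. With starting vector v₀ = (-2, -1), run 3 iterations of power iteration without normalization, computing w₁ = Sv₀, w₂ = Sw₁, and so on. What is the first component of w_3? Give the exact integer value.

w1 = Sv₀ = (-8, -2)
w2 = Sw1 = (-32, -4)
w3 = Sw2 = (-128, -8)
The requested component of w3 is -128.

-128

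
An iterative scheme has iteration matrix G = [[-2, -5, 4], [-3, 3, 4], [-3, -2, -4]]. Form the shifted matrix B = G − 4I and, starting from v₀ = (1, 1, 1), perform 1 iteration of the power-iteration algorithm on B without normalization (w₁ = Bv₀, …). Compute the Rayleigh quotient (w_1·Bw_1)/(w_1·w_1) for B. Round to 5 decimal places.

-7.13303

B = G − 4I has rows (-6, -5, 4); (-3, -1, 4); (-3, -2, -8)
w1 = Bv₀ = ((-6)·1 + (-5)·1 + 4·1; (-3)·1 + (-1)·1 + 4·1; (-3)·1 + (-2)·1 + (-8)·1) = (-7, 0, -13)
Bw1 = (-10, -31, 125)
w1·Bw1 = -1555; w1·w1 = 218; μ ≈ -1555/218 = -7.13303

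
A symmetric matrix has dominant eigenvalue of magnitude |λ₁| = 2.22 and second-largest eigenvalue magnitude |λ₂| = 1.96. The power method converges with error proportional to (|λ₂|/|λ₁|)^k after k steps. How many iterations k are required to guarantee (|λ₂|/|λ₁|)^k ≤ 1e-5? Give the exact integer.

93

|λ₂/λ₁| = 1.96/2.22 = 0.88288
Need k ≥ ln(1e-5) / ln(0.88288) = -11.5129 / -0.1246 ≈ 92.427
Smallest integer k satisfying the bound: 93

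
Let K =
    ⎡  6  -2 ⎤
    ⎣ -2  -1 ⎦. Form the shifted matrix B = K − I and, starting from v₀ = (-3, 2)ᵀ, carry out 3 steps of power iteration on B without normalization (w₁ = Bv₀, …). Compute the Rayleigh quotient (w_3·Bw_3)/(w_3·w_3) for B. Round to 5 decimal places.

μ ≈ 5.52254

B = K − I has rows (5, -2); (-2, -2)
w1 = Bv₀ = (5·(-3) + (-2)·2; (-2)·(-3) + (-2)·2) = (-19, 2)
w2 = Bw1 = (5·(-19) + (-2)·2; (-2)·(-19) + (-2)·2) = (-99, 34)
w3 = Bw2 = (-563, 130)
Bw3 = (-3075, 866)
w3·Bw3 = 1843805; w3·w3 = 333869; μ ≈ 1843805/333869 = 5.52254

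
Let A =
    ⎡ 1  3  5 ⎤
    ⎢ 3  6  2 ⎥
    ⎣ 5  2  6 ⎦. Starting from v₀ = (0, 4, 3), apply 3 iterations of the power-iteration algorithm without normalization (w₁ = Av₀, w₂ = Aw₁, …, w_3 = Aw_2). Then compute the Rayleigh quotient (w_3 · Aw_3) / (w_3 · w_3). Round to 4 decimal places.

w1 = Av₀ = (1·0 + 3·4 + 5·3; 3·0 + 6·4 + 2·3; 5·0 + 2·4 + 6·3) = (27, 30, 26)
w2 = Aw1 = (1·27 + 3·30 + 5·26; 3·27 + 6·30 + 2·26; 5·27 + 2·30 + 6·26) = (247, 313, 351)
w3 = Aw2 = (2941, 3321, 3967)
Aw3 = (32739, 36683, 45149)
w3·Aw3 = 2941·32739 + 3321·36683 + 3967·45149 = 397215725; w3·w3 = 2941·2941 + 3321·3321 + 3967·3967 = 35415611
λ ≈ 397215725/35415611 = 11.2158

11.2158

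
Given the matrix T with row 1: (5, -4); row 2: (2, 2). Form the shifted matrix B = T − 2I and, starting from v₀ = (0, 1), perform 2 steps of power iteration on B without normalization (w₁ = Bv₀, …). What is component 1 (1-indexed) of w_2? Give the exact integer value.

-12

B = T − 2I has rows (3, -4); (2, 0)
w1 = Bv₀ = (3·0 + (-4)·1; 2·0 + 0·1) = (-4, 0)
w2 = Bw1 = (3·(-4) + (-4)·0; 2·(-4) + 0·0) = (-12, -8)
Requested component of w2: -12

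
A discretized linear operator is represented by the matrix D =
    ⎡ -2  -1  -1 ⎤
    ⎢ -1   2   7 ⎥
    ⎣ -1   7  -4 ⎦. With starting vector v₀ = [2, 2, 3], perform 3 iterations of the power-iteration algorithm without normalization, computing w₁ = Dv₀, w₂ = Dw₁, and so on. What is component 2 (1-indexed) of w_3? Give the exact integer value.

w1 = Dv₀ = (-9, 23, 0)
w2 = Dw1 = (-5, 55, 170)
w3 = Dw2 = (-215, 1305, -290)
The requested component of w3 is 1305.

1305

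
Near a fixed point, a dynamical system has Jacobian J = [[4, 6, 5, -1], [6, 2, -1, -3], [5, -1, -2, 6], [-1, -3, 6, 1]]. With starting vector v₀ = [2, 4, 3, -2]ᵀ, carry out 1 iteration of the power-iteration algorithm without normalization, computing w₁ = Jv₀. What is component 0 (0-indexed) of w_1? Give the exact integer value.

49

w1 = Jv₀ = (49, 23, -12, 2)
The requested component of w1 is 49.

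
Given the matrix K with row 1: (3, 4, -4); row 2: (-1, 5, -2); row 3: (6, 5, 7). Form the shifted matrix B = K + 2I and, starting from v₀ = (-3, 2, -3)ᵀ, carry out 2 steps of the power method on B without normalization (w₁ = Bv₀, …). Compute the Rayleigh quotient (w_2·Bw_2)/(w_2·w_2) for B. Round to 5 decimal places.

B = K + 2I has rows (5, 4, -4); (-1, 7, -2); (6, 5, 9)
w1 = Bv₀ = (5·(-3) + 4·2 + (-4)·(-3); (-1)·(-3) + 7·2 + (-2)·(-3); 6·(-3) + 5·2 + 9·(-3)) = (5, 23, -35)
w2 = Bw1 = (5·5 + 4·23 + (-4)·(-35); (-1)·5 + 7·23 + (-2)·(-35); 6·5 + 5·23 + 9·(-35)) = (257, 226, -170)
Bw2 = (2869, 1665, 1142)
w2·Bw2 = 919483; w2·w2 = 146025; μ ≈ 919483/146025 = 6.29675

6.29675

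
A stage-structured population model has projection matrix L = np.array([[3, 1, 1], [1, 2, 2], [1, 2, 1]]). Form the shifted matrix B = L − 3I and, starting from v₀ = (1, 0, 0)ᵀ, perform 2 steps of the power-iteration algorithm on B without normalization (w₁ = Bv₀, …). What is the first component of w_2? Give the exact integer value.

B = L − 3I has rows (0, 1, 1); (1, -1, 2); (1, 2, -2)
w1 = Bv₀ = (0, 1, 1)
w2 = Bw1 = (2, 1, 0)
Requested component of w2: 2

2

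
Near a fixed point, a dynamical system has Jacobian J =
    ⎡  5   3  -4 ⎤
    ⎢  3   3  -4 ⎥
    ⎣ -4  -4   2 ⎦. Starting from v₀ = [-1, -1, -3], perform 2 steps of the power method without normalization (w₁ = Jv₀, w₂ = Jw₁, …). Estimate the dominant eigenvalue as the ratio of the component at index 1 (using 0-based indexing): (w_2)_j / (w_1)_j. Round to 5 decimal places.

λ ≈ 3.66667

w1 = Jv₀ = (5·(-1) + 3·(-1) + (-4)·(-3); 3·(-1) + 3·(-1) + (-4)·(-3); (-4)·(-1) + (-4)·(-1) + 2·(-3)) = (4, 6, 2)
w2 = Jw1 = (5·4 + 3·6 + (-4)·2; 3·4 + 3·6 + (-4)·2; (-4)·4 + (-4)·6 + 2·2) = (30, 22, -36)
Ratio at component: 22 / 6 = 3.66667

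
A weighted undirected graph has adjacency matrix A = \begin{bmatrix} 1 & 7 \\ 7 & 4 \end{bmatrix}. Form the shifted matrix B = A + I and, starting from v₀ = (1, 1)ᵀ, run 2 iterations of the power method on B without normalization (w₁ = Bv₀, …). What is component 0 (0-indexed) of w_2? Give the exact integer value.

B = A + I has rows (2, 7); (7, 5)
w1 = Bv₀ = (2·1 + 7·1; 7·1 + 5·1) = (9, 12)
w2 = Bw1 = (2·9 + 7·12; 7·9 + 5·12) = (102, 123)
Requested component of w2: 102

102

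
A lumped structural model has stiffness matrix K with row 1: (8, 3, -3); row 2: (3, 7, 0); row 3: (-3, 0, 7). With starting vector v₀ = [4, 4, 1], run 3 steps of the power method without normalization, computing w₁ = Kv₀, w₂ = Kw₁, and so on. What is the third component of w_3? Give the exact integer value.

w1 = Kv₀ = (8·4 + 3·4 + (-3)·1; 3·4 + 7·4 + 0·1; (-3)·4 + 0·4 + 7·1) = (41, 40, -5)
w2 = Kw1 = (8·41 + 3·40 + (-3)·(-5); 3·41 + 7·40 + 0·(-5); (-3)·41 + 0·40 + 7·(-5)) = (463, 403, -158)
w3 = Kw2 = (5387, 4210, -2495)
The requested component of w3 is -2495.

-2495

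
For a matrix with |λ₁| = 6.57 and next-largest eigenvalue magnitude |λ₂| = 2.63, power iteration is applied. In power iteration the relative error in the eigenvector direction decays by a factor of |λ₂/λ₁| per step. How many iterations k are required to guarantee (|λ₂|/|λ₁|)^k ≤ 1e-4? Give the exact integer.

|λ₂/λ₁| = 2.63/6.57 = 0.40030
Need k ≥ ln(1e-4) / ln(0.40030) = -9.2103 / -0.9155 ≈ 10.060
Smallest integer k satisfying the bound: 11

11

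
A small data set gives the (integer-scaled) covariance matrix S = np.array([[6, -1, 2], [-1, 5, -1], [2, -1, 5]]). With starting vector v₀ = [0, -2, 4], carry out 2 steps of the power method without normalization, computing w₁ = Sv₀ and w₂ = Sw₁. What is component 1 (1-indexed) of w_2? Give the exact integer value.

118

w1 = Sv₀ = (6·0 + (-1)·(-2) + 2·4; (-1)·0 + 5·(-2) + (-1)·4; 2·0 + (-1)·(-2) + 5·4) = (10, -14, 22)
w2 = Sw1 = (6·10 + (-1)·(-14) + 2·22; (-1)·10 + 5·(-14) + (-1)·22; 2·10 + (-1)·(-14) + 5·22) = (118, -102, 144)
The requested component of w2 is 118.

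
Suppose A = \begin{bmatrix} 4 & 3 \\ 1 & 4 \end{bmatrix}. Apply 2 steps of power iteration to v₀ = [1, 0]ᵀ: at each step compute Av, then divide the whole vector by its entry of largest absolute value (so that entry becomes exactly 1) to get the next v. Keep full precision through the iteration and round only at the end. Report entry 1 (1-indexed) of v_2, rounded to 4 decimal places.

Av0 = (4.00000, 1.00000); divide by 4.00000 → v1 = (1.00000, 0.25000)
Av1 = (4.75000, 2.00000); divide by 4.75000 → v2 = (1.00000, 0.42105)
Requested entry of v2: 19/19 = 1.0000

1.0000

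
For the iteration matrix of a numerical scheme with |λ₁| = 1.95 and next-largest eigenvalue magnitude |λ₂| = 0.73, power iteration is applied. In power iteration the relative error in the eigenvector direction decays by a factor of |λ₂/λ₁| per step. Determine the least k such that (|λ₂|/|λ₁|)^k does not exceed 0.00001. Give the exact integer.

|λ₂/λ₁| = 0.73/1.95 = 0.37436
Need k ≥ ln(0.00001) / ln(0.37436) = -11.5129 / -0.9825 ≈ 11.718
Smallest integer k satisfying the bound: 12

12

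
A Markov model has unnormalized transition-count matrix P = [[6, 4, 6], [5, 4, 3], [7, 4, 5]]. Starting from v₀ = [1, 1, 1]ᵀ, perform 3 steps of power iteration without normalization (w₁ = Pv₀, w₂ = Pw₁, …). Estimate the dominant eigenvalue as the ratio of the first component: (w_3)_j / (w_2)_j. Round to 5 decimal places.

λ ≈ 14.93333

w1 = Pv₀ = (6·1 + 4·1 + 6·1; 5·1 + 4·1 + 3·1; 7·1 + 4·1 + 5·1) = (16, 12, 16)
w2 = Pw1 = (6·16 + 4·12 + 6·16; 5·16 + 4·12 + 3·16; 7·16 + 4·12 + 5·16) = (240, 176, 240)
w3 = Pw2 = (3584, 2624, 3584)
Ratio at component: 3584 / 240 = 14.93333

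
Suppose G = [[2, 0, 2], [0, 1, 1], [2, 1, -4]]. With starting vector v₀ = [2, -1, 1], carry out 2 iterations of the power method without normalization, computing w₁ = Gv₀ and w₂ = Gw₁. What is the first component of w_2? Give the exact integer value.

10

w1 = Gv₀ = (6, 0, -1)
w2 = Gw1 = (10, -1, 16)
The requested component of w2 is 10.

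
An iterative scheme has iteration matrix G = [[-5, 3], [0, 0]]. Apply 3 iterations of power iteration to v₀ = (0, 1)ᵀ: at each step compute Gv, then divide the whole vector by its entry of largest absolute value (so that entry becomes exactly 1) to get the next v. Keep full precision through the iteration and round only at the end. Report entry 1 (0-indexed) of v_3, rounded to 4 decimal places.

Gv0 = (3.00000, 0.00000); divide by 3.00000 → v1 = (1.00000, 0.00000)
Gv1 = (-5.00000, 0.00000); divide by -5.00000 → v2 = (1.00000, 0.00000)
Gv2 = (-5.00000, 0.00000); divide by -5.00000 → v3 = (1.00000, 0.00000)
Requested entry of v3: 0/75 = 0.0000

0.0000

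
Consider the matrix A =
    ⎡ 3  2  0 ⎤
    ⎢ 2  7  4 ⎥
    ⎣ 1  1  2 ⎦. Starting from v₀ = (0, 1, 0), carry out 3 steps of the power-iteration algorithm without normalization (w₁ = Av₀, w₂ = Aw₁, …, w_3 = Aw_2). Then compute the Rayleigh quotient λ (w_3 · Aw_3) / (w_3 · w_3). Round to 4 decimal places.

8.5451

w1 = Av₀ = (2, 7, 1)
w2 = Aw1 = (20, 57, 11)
w3 = Aw2 = (174, 483, 99)
Aw3 = (1488, 4125, 855)
w3·Aw3 = 174·1488 + 483·4125 + 99·855 = 2335932; w3·w3 = 174·174 + 483·483 + 99·99 = 273366
λ ≈ 2335932/273366 = 8.5451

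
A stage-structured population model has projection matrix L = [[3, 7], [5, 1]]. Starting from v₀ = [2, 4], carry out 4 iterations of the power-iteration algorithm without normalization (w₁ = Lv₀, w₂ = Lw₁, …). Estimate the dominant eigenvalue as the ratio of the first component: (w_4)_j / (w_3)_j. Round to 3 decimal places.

7.390

w1 = Lv₀ = (3·2 + 7·4; 5·2 + 1·4) = (34, 14)
w2 = Lw1 = (3·34 + 7·14; 5·34 + 1·14) = (200, 184)
w3 = Lw2 = (1888, 1184)
w4 = Lw3 = (13952, 10624)
Ratio at component: 13952 / 1888 = 7.390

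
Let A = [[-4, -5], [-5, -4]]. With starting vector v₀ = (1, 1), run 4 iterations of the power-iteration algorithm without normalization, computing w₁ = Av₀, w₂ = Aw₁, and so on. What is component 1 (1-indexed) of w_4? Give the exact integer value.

6561

w1 = Av₀ = ((-4)·1 + (-5)·1; (-5)·1 + (-4)·1) = (-9, -9)
w2 = Aw1 = ((-4)·(-9) + (-5)·(-9); (-5)·(-9) + (-4)·(-9)) = (81, 81)
w3 = Aw2 = (-729, -729)
w4 = Aw3 = (6561, 6561)
The requested component of w4 is 6561.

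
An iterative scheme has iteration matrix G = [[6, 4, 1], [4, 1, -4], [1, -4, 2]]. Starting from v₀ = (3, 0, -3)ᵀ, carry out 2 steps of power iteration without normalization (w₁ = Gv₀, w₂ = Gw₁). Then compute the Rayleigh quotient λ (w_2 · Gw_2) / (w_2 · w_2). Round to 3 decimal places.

w1 = Gv₀ = (6·3 + 4·0 + 1·(-3); 4·3 + 1·0 + (-4)·(-3); 1·3 + (-4)·0 + 2·(-3)) = (15, 24, -3)
w2 = Gw1 = (6·15 + 4·24 + 1·(-3); 4·15 + 1·24 + (-4)·(-3); 1·15 + (-4)·24 + 2·(-3)) = (183, 96, -87)
Gw2 = (1395, 1176, -375)
w2·Gw2 = 183·1395 + 96·1176 + (-87)·(-375) = 400806; w2·w2 = 183·183 + 96·96 + (-87)·(-87) = 50274
λ ≈ 400806/50274 = 7.972

λ ≈ 7.972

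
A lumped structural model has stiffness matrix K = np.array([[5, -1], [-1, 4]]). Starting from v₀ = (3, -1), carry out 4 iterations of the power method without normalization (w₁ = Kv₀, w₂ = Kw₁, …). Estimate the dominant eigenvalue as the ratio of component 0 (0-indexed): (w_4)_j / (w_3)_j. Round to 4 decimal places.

w1 = Kv₀ = (16, -7)
w2 = Kw1 = (87, -44)
w3 = Kw2 = (479, -263)
w4 = Kw3 = (2658, -1531)
Ratio at component: 2658 / 479 = 5.5491

5.5491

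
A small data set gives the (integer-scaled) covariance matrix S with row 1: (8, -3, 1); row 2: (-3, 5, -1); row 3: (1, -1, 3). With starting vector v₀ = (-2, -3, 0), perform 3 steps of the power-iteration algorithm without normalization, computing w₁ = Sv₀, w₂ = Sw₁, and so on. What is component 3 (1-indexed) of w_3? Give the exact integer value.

12

w1 = Sv₀ = (8·(-2) + (-3)·(-3) + 1·0; (-3)·(-2) + 5·(-3) + (-1)·0; 1·(-2) + (-1)·(-3) + 3·0) = (-7, -9, 1)
w2 = Sw1 = (8·(-7) + (-3)·(-9) + 1·1; (-3)·(-7) + 5·(-9) + (-1)·1; 1·(-7) + (-1)·(-9) + 3·1) = (-28, -25, 5)
w3 = Sw2 = (-144, -46, 12)
The requested component of w3 is 12.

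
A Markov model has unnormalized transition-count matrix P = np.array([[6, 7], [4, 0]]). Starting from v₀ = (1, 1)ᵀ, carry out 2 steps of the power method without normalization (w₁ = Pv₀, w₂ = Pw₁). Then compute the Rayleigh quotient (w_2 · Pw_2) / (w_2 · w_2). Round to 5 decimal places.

λ ≈ 9.18565

w1 = Pv₀ = (6·1 + 7·1; 4·1 + 0·1) = (13, 4)
w2 = Pw1 = (6·13 + 7·4; 4·13 + 0·4) = (106, 52)
Pw2 = (1000, 424)
w2·Pw2 = 106·1000 + 52·424 = 128048; w2·w2 = 106·106 + 52·52 = 13940
λ ≈ 128048/13940 = 9.18565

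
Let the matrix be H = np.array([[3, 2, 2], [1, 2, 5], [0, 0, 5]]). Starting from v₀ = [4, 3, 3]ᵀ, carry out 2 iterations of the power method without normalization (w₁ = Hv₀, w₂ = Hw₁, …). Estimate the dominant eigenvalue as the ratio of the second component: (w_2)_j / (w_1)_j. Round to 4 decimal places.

w1 = Hv₀ = (3·4 + 2·3 + 2·3; 1·4 + 2·3 + 5·3; 0·4 + 0·3 + 5·3) = (24, 25, 15)
w2 = Hw1 = (3·24 + 2·25 + 2·15; 1·24 + 2·25 + 5·15; 0·24 + 0·25 + 5·15) = (152, 149, 75)
Ratio at component: 149 / 25 = 5.9600

λ ≈ 5.9600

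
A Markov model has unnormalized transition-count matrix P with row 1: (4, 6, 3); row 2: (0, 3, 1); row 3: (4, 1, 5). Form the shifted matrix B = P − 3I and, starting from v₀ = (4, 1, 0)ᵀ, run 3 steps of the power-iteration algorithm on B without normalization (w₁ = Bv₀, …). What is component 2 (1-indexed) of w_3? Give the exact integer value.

B = P − 3I has rows (1, 6, 3); (0, 0, 1); (4, 1, 2)
w1 = Bv₀ = (1·4 + 6·1 + 3·0; 0·4 + 0·1 + 1·0; 4·4 + 1·1 + 2·0) = (10, 0, 17)
w2 = Bw1 = (1·10 + 6·0 + 3·17; 0·10 + 0·0 + 1·17; 4·10 + 1·0 + 2·17) = (61, 17, 74)
w3 = Bw2 = (385, 74, 409)
Requested component of w3: 74

74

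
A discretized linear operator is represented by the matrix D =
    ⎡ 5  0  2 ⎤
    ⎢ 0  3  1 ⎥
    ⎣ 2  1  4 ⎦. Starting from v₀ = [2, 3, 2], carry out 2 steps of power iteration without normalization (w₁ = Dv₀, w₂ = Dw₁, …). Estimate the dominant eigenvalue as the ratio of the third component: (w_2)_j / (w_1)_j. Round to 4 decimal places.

w1 = Dv₀ = (14, 11, 15)
w2 = Dw1 = (100, 48, 99)
Ratio at component: 99 / 15 = 6.6000

λ ≈ 6.6000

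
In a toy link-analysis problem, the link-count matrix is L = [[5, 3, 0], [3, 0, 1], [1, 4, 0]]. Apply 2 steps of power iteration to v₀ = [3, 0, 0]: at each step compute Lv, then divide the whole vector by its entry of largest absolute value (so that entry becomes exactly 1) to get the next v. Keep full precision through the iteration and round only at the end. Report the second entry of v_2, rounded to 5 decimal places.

0.47059

Lv0 = (15.000000, 9.000000, 3.000000); divide by 15.000000 → v1 = (1.000000, 0.600000, 0.200000)
Lv1 = (6.800000, 3.200000, 3.400000); divide by 6.800000 → v2 = (1.000000, 0.470588, 0.500000)
Requested entry of v2: 48/102 = 0.47059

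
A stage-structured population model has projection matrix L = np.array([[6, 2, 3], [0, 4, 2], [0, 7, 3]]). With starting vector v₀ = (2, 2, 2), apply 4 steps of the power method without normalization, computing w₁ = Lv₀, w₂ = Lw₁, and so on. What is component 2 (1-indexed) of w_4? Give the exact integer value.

w1 = Lv₀ = (6·2 + 2·2 + 3·2; 0·2 + 4·2 + 2·2; 0·2 + 7·2 + 3·2) = (22, 12, 20)
w2 = Lw1 = (6·22 + 2·12 + 3·20; 0·22 + 4·12 + 2·20; 0·22 + 7·12 + 3·20) = (216, 88, 144)
w3 = Lw2 = (1904, 640, 1048)
w4 = Lw3 = (15848, 4656, 7624)
The requested component of w4 is 4656.

4656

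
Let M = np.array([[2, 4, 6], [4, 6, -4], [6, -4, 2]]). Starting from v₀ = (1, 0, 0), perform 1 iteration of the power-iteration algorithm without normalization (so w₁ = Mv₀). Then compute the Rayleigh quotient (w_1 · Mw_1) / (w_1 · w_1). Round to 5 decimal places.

λ ≈ 3.42857

w1 = Mv₀ = (2, 4, 6)
Mw1 = (56, 8, 8)
w1·Mw1 = 2·56 + 4·8 + 6·8 = 192; w1·w1 = 2·2 + 4·4 + 6·6 = 56
λ ≈ 192/56 = 3.42857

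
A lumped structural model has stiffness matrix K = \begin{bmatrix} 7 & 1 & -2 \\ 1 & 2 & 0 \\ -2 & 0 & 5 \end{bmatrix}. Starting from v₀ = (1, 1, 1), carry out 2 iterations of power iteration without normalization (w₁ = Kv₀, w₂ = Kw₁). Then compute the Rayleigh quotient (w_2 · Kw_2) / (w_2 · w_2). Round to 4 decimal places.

w1 = Kv₀ = (7·1 + 1·1 + (-2)·1; 1·1 + 2·1 + 0·1; (-2)·1 + 0·1 + 5·1) = (6, 3, 3)
w2 = Kw1 = (7·6 + 1·3 + (-2)·3; 1·6 + 2·3 + 0·3; (-2)·6 + 0·3 + 5·3) = (39, 12, 3)
Kw2 = (279, 63, -63)
w2·Kw2 = 39·279 + 12·63 + 3·(-63) = 11448; w2·w2 = 39·39 + 12·12 + 3·3 = 1674
λ ≈ 11448/1674 = 6.8387

λ ≈ 6.8387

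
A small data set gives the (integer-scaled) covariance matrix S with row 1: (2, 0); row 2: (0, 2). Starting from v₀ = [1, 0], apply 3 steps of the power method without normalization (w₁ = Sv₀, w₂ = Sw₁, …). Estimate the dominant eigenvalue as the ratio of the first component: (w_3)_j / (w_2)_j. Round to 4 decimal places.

w1 = Sv₀ = (2·1 + 0·0; 0·1 + 2·0) = (2, 0)
w2 = Sw1 = (2·2 + 0·0; 0·2 + 2·0) = (4, 0)
w3 = Sw2 = (8, 0)
Ratio at component: 8 / 4 = 2.0000

λ ≈ 2.0000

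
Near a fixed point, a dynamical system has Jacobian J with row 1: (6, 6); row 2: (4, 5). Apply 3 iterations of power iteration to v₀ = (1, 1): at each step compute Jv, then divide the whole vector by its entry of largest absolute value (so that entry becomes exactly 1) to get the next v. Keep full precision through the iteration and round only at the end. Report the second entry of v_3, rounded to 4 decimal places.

0.7374

Jv0 = (12.00000, 9.00000); divide by 12.00000 → v1 = (1.00000, 0.75000)
Jv1 = (10.50000, 7.75000); divide by 10.50000 → v2 = (1.00000, 0.73810)
Jv2 = (10.42857, 7.69048); divide by 10.42857 → v3 = (1.00000, 0.73744)
Requested entry of v3: 969/1314 = 0.7374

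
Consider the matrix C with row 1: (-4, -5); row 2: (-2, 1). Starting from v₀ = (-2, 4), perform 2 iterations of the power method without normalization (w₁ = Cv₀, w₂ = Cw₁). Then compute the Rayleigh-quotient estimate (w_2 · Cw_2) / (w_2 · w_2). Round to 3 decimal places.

w1 = Cv₀ = (-12, 8)
w2 = Cw1 = (8, 32)
Cw2 = (-192, 16)
w2·Cw2 = 8·(-192) + 32·16 = -1024; w2·w2 = 8·8 + 32·32 = 1088
λ ≈ -1024/1088 = -0.941

-0.941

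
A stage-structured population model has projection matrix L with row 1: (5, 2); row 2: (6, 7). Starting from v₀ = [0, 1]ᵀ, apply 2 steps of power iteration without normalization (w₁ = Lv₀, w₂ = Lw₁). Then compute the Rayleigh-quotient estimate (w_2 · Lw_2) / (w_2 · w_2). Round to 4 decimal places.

w1 = Lv₀ = (5·0 + 2·1; 6·0 + 7·1) = (2, 7)
w2 = Lw1 = (5·2 + 2·7; 6·2 + 7·7) = (24, 61)
Lw2 = (242, 571)
w2·Lw2 = 24·242 + 61·571 = 40639; w2·w2 = 24·24 + 61·61 = 4297
λ ≈ 40639/4297 = 9.4575

9.4575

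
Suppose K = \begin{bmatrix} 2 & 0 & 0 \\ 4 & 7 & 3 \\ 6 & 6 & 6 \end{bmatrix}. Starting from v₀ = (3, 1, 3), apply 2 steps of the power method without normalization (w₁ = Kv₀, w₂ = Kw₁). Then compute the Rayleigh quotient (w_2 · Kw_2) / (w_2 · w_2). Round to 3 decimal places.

w1 = Kv₀ = (6, 28, 42)
w2 = Kw1 = (12, 346, 456)
Kw2 = (24, 3838, 4884)
w2·Kw2 = 12·24 + 346·3838 + 456·4884 = 3555340; w2·w2 = 12·12 + 346·346 + 456·456 = 327796
λ ≈ 3555340/327796 = 10.846

10.846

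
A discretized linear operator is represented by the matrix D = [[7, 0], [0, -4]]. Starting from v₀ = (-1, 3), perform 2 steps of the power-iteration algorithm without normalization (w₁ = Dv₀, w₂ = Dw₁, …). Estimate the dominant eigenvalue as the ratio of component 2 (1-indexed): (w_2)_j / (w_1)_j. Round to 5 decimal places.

w1 = Dv₀ = (-7, -12)
w2 = Dw1 = (-49, 48)
Ratio at component: 48 / -12 = -4.00000

λ ≈ -4.00000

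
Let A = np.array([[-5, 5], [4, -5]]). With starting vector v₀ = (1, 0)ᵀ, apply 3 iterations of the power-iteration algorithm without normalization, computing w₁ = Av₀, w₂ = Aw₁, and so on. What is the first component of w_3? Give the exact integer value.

w1 = Av₀ = ((-5)·1 + 5·0; 4·1 + (-5)·0) = (-5, 4)
w2 = Aw1 = ((-5)·(-5) + 5·4; 4·(-5) + (-5)·4) = (45, -40)
w3 = Aw2 = (-425, 380)
The requested component of w3 is -425.

-425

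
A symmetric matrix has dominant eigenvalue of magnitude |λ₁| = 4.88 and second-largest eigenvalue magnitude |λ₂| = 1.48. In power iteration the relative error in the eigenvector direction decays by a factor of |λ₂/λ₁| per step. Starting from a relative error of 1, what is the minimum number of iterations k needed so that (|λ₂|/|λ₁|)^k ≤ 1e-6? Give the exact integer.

|λ₂/λ₁| = 1.48/4.88 = 0.30328
Need k ≥ ln(1e-6) / ln(0.30328) = -13.8155 / -1.1931 ≈ 11.579
Smallest integer k satisfying the bound: 12

12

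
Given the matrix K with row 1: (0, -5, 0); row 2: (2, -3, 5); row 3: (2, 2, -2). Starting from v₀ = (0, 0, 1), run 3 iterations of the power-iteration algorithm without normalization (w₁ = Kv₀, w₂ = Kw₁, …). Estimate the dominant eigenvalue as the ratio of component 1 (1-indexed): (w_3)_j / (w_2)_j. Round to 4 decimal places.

w1 = Kv₀ = (0·0 + (-5)·0 + 0·1; 2·0 + (-3)·0 + 5·1; 2·0 + 2·0 + (-2)·1) = (0, 5, -2)
w2 = Kw1 = (0·0 + (-5)·5 + 0·(-2); 2·0 + (-3)·5 + 5·(-2); 2·0 + 2·5 + (-2)·(-2)) = (-25, -25, 14)
w3 = Kw2 = (125, 95, -128)
Ratio at component: 125 / -25 = -5.0000

-5.0000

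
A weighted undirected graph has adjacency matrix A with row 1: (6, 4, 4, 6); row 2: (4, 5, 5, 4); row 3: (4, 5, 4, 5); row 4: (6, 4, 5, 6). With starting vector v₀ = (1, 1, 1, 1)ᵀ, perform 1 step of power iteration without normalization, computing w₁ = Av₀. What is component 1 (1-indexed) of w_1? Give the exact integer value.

20

w1 = Av₀ = (6·1 + 4·1 + 4·1 + 6·1; 4·1 + 5·1 + 5·1 + 4·1; 4·1 + 5·1 + 4·1 + 5·1; 6·1 + 4·1 + 5·1 + 6·1) = (20, 18, 18, 21)
The requested component of w1 is 20.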